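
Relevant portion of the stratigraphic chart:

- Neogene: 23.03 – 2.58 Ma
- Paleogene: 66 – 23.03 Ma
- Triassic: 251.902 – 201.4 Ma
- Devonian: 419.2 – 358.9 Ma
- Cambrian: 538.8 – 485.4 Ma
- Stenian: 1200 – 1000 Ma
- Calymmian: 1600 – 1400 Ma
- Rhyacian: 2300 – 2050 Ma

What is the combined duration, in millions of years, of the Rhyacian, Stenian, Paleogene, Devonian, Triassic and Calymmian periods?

803.772 million years

Each duration: Rhyacian = 250; Stenian = 200; Paleogene = 42.97; Devonian = 60.3; Triassic = 50.502; Calymmian = 200.
Sum: 250 + 200 + 42.97 + 60.3 + 50.502 + 200 = 803.772 Myr.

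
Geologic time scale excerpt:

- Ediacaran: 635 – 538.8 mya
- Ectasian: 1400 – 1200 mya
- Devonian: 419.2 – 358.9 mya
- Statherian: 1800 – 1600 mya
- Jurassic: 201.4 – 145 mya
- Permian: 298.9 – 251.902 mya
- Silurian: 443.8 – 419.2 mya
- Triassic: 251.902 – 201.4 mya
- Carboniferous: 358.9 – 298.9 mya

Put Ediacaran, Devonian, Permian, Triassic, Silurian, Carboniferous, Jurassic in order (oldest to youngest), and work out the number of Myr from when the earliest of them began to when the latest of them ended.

From the excerpt: Ediacaran 635–538.8; Devonian 419.2–358.9; Permian 298.9–251.902; Triassic 251.902–201.4; Silurian 443.8–419.2; Carboniferous 358.9–298.9; Jurassic 201.4–145 (Ma).
Larger Ma is earlier, so the oldest is Ediacaran and the youngest is Jurassic; oldest to youngest: Ediacaran, Silurian, Devonian, Carboniferous, Permian, Triassic, Jurassic.
Oldest start 635 minus youngest end 145 gives 490 Myr overall.

Ediacaran, Silurian, Devonian, Carboniferous, Permian, Triassic, Jurassic; total span 490 Myr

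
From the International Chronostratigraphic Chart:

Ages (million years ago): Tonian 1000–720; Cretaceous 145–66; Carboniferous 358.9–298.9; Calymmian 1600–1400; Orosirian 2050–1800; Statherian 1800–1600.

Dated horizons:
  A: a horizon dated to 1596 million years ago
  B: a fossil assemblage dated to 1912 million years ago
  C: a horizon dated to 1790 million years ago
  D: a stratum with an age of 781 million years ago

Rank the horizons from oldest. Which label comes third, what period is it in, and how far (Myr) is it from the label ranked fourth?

A, in the Calymmian; 815 million years to D

Sorted oldest-first by Ma: B (1912), C (1790), A (1596), D (781).
The third oldest is A at 1596 Ma, which lies in 1600–1400 Ma: the Calymmian.
The fourth oldest is D at 781 Ma; separation = |1596 − 781| = 815 Myr.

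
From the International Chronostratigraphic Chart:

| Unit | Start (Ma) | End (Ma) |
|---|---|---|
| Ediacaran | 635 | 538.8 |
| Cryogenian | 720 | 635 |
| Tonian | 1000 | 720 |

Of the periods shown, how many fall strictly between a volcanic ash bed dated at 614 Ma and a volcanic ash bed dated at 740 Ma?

1

740 Ma sits inside the Tonian (1000–720) and 614 Ma inside the Ediacaran (635–538.8); neither of those is wholly between the two dates.
The listed periods lying completely between them are Cryogenian — 1 in all.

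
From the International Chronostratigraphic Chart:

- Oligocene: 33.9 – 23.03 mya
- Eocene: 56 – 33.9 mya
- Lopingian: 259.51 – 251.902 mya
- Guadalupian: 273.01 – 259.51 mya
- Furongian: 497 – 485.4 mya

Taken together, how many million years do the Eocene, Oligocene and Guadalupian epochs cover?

Duration is start − end for each: (56 − 33.9) + (33.9 − 23.03) + (273.01 − 259.51).
That is 22.1 + 10.87 + 13.5, which totals 46.47 million years.

46.47 million years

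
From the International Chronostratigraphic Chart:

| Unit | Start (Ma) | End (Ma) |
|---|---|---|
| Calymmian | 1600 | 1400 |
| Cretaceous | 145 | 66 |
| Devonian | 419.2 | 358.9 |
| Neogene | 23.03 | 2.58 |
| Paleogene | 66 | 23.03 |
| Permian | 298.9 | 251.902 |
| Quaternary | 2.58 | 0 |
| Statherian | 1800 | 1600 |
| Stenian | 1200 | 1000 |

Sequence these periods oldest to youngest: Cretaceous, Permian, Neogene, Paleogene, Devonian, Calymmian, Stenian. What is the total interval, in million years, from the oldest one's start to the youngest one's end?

Start ages (Ma): Calymmian 1600, Stenian 1200, Devonian 419.2, Permian 298.9, Cretaceous 145, Paleogene 66, Neogene 23.03.
Ordered oldest to youngest: Calymmian, Stenian, Devonian, Permian, Cretaceous, Paleogene, Neogene.
Span = 1600 − 2.58 = 1597.42 Myr.

Calymmian → Stenian → Devonian → Permian → Cretaceous → Paleogene → Neogene; total span 1597.42 Myr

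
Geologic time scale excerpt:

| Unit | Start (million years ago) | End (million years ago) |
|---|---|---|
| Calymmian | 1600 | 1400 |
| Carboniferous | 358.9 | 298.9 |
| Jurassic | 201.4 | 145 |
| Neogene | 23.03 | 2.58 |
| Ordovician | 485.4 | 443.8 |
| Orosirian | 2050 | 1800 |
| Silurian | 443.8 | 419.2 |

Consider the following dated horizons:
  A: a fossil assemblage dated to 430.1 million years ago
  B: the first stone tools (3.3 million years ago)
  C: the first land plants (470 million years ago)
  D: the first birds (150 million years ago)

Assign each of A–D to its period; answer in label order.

A: 430.1 Ma lies in 443.8–419.2 Ma, so Silurian.
B: 3.3 Ma lies in 23.03–2.58 Ma, so Neogene.
C: 470 Ma lies in 485.4–443.8 Ma, so Ordovician.
D: 150 Ma lies in 201.4–145 Ma, so Jurassic.

A — Silurian; B — Neogene; C — Ordovician; D — Jurassic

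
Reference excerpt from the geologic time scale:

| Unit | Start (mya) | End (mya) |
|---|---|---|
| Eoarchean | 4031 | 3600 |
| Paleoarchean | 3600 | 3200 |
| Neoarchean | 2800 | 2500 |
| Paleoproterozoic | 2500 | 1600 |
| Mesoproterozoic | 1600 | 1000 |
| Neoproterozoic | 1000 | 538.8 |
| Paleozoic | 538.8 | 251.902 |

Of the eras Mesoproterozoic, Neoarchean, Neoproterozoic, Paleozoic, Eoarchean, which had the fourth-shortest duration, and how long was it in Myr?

Start − end for each: Mesoproterozoic 1600 − 1000 = 600; Neoarchean 2800 − 2500 = 300; Neoproterozoic 1000 − 538.8 = 461.2; Paleozoic 538.8 − 251.902 = 286.898; Eoarchean 4031 − 3600 = 431.
Ranking these from shortest: Paleozoic < Neoarchean < Eoarchean < Neoproterozoic < Mesoproterozoic.
Position 4 in that ranking is Neoproterozoic, which lasted 461.2 Myr.

Neoproterozoic, 461.2 million years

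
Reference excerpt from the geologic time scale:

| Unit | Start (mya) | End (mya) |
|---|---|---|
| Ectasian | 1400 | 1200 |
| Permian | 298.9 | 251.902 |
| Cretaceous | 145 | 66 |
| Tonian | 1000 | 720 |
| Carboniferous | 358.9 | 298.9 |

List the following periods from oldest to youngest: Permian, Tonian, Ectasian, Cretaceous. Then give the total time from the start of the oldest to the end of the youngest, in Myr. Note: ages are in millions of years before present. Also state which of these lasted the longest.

Ectasian → Tonian → Permian → Cretaceous; total span 1334 Myr; longest is Tonian

From the excerpt: Permian 298.9–251.902; Tonian 1000–720; Ectasian 1400–1200; Cretaceous 145–66 (Ma).
Larger Ma is earlier, so the oldest is Ectasian and the youngest is Cretaceous; oldest to youngest: Ectasian, Tonian, Permian, Cretaceous.
Oldest start 1400 minus youngest end 66 gives 1334 Myr overall.
Individual lengths (start − end): Ectasian 200; Tonian 280; Permian 46.998; Cretaceous 79. The largest is Tonian at 280 Myr.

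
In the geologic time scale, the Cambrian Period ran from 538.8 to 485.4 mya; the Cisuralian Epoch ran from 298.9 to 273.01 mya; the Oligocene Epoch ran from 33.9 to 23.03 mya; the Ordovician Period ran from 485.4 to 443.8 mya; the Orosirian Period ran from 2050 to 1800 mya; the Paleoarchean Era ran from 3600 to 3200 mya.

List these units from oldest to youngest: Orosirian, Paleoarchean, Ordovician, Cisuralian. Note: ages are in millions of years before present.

Paleoarchean → Orosirian → Ordovician → Cisuralian

Read off each span (Ma): Orosirian 2050–1800; Paleoarchean 3600–3200; Ordovician 485.4–443.8; Cisuralian 298.9–273.01.
Larger Ma is older, so oldest→youngest is Paleoarchean, Orosirian, Ordovician, Cisuralian.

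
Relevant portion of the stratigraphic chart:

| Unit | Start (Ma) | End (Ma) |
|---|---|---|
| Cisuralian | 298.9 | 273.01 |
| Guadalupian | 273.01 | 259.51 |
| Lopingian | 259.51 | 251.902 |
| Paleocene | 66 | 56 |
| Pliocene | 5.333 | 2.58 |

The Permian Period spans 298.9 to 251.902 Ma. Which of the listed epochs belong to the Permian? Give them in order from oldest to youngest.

Cisuralian, Guadalupian, Lopingian

Epochs with both bounds inside 298.9–251.902 Ma: Cisuralian (298.9–273.01), Guadalupian (273.01–259.51), Lopingian (259.51–251.902).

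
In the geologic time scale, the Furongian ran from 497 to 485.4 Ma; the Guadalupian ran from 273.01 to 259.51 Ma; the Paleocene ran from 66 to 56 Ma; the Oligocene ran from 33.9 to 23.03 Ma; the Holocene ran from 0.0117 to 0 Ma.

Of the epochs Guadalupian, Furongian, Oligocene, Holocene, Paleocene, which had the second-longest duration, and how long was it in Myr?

Furongian, 11.6 million years

Start − end for each: Guadalupian 273.01 − 259.51 = 13.5; Furongian 497 − 485.4 = 11.6; Oligocene 33.9 − 23.03 = 10.87; Holocene 0.0117 − 0 = 0.0117; Paleocene 66 − 56 = 10.
Ranking these from longest: Guadalupian > Furongian > Oligocene > Paleocene > Holocene.
Position 2 in that ranking is Furongian, which lasted 11.6 Myr.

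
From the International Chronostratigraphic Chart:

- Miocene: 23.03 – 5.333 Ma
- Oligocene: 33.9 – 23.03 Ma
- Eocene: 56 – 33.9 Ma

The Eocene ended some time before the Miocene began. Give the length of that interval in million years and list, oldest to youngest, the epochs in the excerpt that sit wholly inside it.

End of Eocene = 33.9 Ma; start of Miocene = 23.03 Ma.
Gap = 33.9 − 23.03 = 10.87 Myr.
Epochs wholly inside 33.9–23.03 Ma: Oligocene (33.9–23.03).

10.87 million years; Oligocene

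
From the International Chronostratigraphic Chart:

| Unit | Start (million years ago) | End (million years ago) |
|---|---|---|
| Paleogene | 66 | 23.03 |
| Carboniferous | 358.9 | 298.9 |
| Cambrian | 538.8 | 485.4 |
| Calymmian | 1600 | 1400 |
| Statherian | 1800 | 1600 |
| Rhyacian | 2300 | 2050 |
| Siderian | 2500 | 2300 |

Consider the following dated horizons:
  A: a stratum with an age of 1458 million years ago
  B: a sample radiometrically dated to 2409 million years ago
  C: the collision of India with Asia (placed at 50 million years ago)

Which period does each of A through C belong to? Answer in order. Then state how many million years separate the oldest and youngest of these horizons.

A — Calymmian; B — Siderian; C — Paleogene; span 2359 million years

A: 1458 Ma lies in 1600–1400 Ma, so Calymmian.
B: 2409 Ma lies in 2500–2300 Ma, so Siderian.
C: 50 Ma lies in 66–23.03 Ma, so Paleogene.
Oldest = 2409 Ma, youngest = 50 Ma → span 2359 Myr.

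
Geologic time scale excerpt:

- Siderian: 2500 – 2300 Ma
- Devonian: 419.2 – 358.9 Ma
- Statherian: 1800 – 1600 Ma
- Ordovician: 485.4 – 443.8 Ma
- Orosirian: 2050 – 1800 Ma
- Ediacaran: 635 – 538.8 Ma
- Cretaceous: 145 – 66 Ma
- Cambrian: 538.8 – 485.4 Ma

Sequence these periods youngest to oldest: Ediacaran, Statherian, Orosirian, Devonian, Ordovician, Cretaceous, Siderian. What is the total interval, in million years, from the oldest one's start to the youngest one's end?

From the excerpt: Ediacaran 635–538.8; Statherian 1800–1600; Orosirian 2050–1800; Devonian 419.2–358.9; Ordovician 485.4–443.8; Cretaceous 145–66; Siderian 2500–2300 (Ma).
Larger Ma is earlier, so the oldest is Siderian and the youngest is Cretaceous; youngest to oldest: Cretaceous, Devonian, Ordovician, Ediacaran, Statherian, Orosirian, Siderian.
Oldest start 2500 minus youngest end 66 gives 2434 Myr overall.

Cretaceous → Devonian → Ordovician → Ediacaran → Statherian → Orosirian → Siderian; total span 2434 Myr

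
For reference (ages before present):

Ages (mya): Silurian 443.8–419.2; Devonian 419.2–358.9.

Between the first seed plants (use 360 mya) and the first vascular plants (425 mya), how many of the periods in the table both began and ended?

The older date is 425 Ma and the younger is 360 Ma.
No period both begins after 425 Ma and ends before 360 Ma, so the count is 0.

0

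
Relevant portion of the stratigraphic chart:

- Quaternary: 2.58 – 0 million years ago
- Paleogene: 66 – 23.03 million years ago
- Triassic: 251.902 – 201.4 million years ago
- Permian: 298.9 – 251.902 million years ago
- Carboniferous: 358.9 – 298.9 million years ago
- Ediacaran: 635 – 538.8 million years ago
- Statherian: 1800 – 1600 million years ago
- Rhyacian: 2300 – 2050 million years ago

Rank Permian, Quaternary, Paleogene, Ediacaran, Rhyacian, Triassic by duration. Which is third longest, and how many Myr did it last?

Durations: Permian 46.998; Quaternary 2.58; Paleogene 42.97; Ediacaran 96.2; Rhyacian 250; Triassic 50.502 Myr.
Sorted longest-first: Rhyacian (250), Ediacaran (96.2), Triassic (50.502), Permian (46.998), Paleogene (42.97), Quaternary (2.58).
The third longest is Triassic at 50.502 Myr.

Triassic, 50.502 million years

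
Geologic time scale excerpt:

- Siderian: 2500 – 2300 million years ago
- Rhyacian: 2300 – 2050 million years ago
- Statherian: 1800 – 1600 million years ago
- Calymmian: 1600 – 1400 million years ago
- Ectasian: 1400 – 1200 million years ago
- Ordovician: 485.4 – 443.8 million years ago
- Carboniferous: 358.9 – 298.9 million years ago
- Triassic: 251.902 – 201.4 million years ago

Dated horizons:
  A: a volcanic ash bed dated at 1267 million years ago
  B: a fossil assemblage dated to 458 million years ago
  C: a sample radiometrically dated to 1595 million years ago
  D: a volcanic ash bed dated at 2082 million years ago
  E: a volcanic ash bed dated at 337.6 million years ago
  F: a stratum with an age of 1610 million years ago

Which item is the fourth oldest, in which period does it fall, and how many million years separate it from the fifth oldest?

Sorted oldest-first by Ma: D (2082), F (1610), C (1595), A (1267), B (458), E (337.6).
The fourth oldest is A at 1267 Ma, which lies in 1400–1200 Ma: the Ectasian.
The fifth oldest is B at 458 Ma; separation = |1267 − 458| = 809 Myr.

A, in the Ectasian; 809 million years to B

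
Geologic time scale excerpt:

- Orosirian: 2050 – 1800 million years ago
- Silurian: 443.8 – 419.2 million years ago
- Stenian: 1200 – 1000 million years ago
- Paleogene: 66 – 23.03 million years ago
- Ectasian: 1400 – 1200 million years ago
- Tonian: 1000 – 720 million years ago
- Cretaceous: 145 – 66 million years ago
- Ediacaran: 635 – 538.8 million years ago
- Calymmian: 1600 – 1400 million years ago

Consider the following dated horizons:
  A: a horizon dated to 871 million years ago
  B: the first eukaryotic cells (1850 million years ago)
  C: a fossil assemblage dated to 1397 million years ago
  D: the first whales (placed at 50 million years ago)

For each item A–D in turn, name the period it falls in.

A — Tonian; B — Orosirian; C — Ectasian; D — Paleogene

A: 871 Ma lies in 1000–720 Ma, so Tonian.
B: 1850 Ma lies in 2050–1800 Ma, so Orosirian.
C: 1397 Ma lies in 1400–1200 Ma, so Ectasian.
D: 50 Ma lies in 66–23.03 Ma, so Paleogene.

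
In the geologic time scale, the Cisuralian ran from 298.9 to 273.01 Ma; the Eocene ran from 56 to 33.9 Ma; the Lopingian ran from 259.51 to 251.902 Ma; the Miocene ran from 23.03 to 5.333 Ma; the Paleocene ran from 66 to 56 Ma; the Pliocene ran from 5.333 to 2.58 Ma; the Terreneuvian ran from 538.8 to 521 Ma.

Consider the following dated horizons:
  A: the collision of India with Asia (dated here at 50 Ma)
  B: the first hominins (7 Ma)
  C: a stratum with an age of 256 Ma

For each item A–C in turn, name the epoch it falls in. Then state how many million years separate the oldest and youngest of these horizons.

A: 50 Ma lies in 56–33.9 Ma, so Eocene.
B: 7 Ma lies in 23.03–5.333 Ma, so Miocene.
C: 256 Ma lies in 259.51–251.902 Ma, so Lopingian.
Oldest = 256 Ma, youngest = 7 Ma → span 249 Myr.

A — Eocene; B — Miocene; C — Lopingian; span 249 million years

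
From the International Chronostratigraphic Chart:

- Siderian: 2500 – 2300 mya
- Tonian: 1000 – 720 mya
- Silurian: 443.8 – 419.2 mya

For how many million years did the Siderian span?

2500 − 2300 = 200 million years.

200 million years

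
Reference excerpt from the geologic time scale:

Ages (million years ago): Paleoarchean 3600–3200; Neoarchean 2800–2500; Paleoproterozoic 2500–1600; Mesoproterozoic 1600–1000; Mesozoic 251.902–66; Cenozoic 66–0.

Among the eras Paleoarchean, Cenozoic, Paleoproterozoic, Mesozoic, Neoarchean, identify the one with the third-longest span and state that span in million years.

Durations: Paleoarchean 400; Cenozoic 66; Paleoproterozoic 900; Mesozoic 185.902; Neoarchean 300 Myr.
Sorted longest-first: Paleoproterozoic (900), Paleoarchean (400), Neoarchean (300), Mesozoic (185.902), Cenozoic (66).
The third longest is Neoarchean at 300 Myr.

Neoarchean, 300 million years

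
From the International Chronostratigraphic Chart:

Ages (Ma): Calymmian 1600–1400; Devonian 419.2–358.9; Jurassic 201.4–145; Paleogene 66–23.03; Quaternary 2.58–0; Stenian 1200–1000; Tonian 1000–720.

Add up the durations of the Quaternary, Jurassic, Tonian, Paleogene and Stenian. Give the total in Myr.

581.95 million years

Each duration: Quaternary = 2.58; Jurassic = 56.4; Tonian = 280; Paleogene = 42.97; Stenian = 200.
Sum: 2.58 + 56.4 + 280 + 42.97 + 200 = 581.95 Myr.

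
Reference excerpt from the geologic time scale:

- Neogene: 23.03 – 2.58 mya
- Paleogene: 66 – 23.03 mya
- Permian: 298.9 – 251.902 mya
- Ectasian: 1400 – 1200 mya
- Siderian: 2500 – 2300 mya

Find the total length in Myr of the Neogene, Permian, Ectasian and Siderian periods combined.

467.448 million years

Each duration: Neogene = 20.45; Permian = 46.998; Ectasian = 200; Siderian = 200.
Sum: 20.45 + 46.998 + 200 + 200 = 467.448 Myr.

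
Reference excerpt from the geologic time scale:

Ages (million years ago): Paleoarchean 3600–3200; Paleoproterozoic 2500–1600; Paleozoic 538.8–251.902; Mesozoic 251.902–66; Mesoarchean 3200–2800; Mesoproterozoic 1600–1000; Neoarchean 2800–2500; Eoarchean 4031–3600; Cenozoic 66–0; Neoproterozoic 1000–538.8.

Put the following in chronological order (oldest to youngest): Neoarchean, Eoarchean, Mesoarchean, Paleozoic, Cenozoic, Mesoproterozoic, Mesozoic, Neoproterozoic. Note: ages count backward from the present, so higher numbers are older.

Sorting by start age (descending Ma, since larger Ma = older): Eoarchean start 4031, Mesoarchean start 3200, Neoarchean start 2800, Mesoproterozoic start 1600, Neoproterozoic start 1000, Paleozoic start 538.8, Mesozoic start 251.902, Cenozoic start 66.

Eoarchean, Mesoarchean, Neoarchean, Mesoproterozoic, Neoproterozoic, Paleozoic, Mesozoic, Cenozoic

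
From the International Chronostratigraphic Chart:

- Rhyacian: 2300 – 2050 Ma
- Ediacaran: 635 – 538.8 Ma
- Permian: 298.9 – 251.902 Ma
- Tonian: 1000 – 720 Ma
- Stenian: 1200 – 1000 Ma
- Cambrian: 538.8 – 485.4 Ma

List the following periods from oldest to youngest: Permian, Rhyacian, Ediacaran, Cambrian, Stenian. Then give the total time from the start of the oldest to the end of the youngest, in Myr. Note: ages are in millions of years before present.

Rhyacian, Stenian, Ediacaran, Cambrian, Permian; total span 2048.098 Myr

Start ages (Ma): Rhyacian 2300, Stenian 1200, Ediacaran 635, Cambrian 538.8, Permian 298.9.
Ordered oldest to youngest: Rhyacian, Stenian, Ediacaran, Cambrian, Permian.
Span = 2300 − 251.902 = 2048.098 Myr.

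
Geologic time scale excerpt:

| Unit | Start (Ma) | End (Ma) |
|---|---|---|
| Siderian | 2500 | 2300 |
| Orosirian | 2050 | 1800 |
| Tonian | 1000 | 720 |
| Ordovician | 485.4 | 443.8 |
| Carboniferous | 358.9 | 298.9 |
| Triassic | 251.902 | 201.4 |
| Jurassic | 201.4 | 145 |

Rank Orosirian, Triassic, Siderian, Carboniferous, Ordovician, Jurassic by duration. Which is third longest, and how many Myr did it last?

Start − end for each: Orosirian 2050 − 1800 = 250; Triassic 251.902 − 201.4 = 50.502; Siderian 2500 − 2300 = 200; Carboniferous 358.9 − 298.9 = 60; Ordovician 485.4 − 443.8 = 41.6; Jurassic 201.4 − 145 = 56.4.
Ranking these from longest: Orosirian > Siderian > Carboniferous > Jurassic > Triassic > Ordovician.
Position 3 in that ranking is Carboniferous, which lasted 60 Myr.

Carboniferous, 60 million years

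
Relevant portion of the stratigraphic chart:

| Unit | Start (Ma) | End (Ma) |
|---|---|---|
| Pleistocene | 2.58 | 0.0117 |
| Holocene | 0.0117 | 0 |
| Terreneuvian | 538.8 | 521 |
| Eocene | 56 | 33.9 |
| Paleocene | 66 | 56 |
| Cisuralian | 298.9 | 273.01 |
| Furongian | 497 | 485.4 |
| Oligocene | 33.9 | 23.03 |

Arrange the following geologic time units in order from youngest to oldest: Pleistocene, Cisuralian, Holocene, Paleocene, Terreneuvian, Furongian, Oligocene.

The oldest of these is Terreneuvian (starts 538.8 Ma) and the youngest is Holocene (ends 0 Ma).
In between, by decreasing start age: Furongian (497), Cisuralian (298.9), Paleocene (66), Oligocene (33.9), Pleistocene (2.58).
Listing youngest first means reversing that sequence.

Holocene, Pleistocene, Oligocene, Paleocene, Cisuralian, Furongian, Terreneuvian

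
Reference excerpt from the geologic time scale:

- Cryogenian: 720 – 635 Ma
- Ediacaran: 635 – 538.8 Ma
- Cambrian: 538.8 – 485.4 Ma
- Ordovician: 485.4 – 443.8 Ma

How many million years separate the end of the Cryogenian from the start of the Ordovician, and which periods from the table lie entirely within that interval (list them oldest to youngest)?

The Cryogenian closes at 635 Ma and the Ordovician opens at 485.4 Ma, so the interval is 635 − 485.4 = 149.6 Myr.
A period fits inside if it starts at or after 635 Ma and ends at or before 485.4 Ma; oldest first that gives Ediacaran, Cambrian.

149.6 million years; Ediacaran, Cambrian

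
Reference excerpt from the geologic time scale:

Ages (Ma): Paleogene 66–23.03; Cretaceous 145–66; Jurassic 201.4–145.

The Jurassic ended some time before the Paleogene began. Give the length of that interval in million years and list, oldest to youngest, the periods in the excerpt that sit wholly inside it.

79 million years; Cretaceous

The Jurassic closes at 145 Ma and the Paleogene opens at 66 Ma, so the interval is 145 − 66 = 79 Myr.
A period fits inside if it starts at or after 145 Ma and ends at or before 66 Ma; oldest first that gives Cretaceous.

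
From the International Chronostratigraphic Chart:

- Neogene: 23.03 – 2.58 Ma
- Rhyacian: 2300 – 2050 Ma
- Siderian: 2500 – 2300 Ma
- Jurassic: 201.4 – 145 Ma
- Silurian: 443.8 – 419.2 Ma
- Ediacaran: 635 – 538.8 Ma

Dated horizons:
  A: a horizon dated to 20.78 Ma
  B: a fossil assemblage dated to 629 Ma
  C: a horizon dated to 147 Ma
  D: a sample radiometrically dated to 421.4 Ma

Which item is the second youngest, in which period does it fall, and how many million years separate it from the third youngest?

C, in the Jurassic; 274.4 million years to D

Smaller Ma means younger, so youngest first: A 20.78 < C 147 < D 421.4 < B 629.
Counting 2 along gives C (147 Ma); the excerpt puts that inside the Jurassic, 201.4–145 Ma.
Next in line is D (421.4 Ma), and 421.4 − 147 = 274.4 Myr.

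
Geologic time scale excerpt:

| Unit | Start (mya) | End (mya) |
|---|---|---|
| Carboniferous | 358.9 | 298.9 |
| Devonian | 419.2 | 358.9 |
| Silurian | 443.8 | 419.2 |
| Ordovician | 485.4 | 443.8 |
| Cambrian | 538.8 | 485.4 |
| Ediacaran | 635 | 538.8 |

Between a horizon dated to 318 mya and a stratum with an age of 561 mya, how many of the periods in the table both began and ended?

561 Ma sits inside the Ediacaran (635–538.8) and 318 Ma inside the Carboniferous (358.9–298.9); neither of those is wholly between the two dates.
The listed periods lying completely between them are Cambrian, Ordovician, Silurian, Devonian — 4 in all.

4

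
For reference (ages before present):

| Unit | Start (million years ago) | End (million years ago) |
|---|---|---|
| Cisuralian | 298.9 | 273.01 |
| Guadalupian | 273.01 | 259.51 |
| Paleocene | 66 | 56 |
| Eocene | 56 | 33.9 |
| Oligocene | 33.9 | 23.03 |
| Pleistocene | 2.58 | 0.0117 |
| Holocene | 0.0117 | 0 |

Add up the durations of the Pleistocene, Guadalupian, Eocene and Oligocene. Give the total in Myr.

49.0383 million years

Duration is start − end for each: (2.58 − 0.0117) + (273.01 − 259.51) + (56 − 33.9) + (33.9 − 23.03).
That is 2.5683 + 13.5 + 22.1 + 10.87, which totals 49.0383 million years.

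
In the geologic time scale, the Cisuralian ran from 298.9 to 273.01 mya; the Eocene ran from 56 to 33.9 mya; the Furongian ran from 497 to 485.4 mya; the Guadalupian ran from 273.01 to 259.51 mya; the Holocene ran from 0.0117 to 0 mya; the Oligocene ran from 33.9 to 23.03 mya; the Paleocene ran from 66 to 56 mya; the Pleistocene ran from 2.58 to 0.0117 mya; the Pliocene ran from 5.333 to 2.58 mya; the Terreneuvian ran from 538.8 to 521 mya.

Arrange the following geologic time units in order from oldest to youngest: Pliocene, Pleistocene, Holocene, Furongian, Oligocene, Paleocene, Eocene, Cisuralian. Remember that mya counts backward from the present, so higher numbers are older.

Sorting by start age (descending Ma, since larger Ma = older): Furongian began 497, Cisuralian began 298.9, Paleocene began 66, Eocene began 56, Oligocene began 33.9, Pliocene began 5.333, Pleistocene began 2.58, Holocene began 0.0117.

Furongian, then Cisuralian, then Paleocene, then Eocene, then Oligocene, then Pliocene, then Pleistocene, then Holocene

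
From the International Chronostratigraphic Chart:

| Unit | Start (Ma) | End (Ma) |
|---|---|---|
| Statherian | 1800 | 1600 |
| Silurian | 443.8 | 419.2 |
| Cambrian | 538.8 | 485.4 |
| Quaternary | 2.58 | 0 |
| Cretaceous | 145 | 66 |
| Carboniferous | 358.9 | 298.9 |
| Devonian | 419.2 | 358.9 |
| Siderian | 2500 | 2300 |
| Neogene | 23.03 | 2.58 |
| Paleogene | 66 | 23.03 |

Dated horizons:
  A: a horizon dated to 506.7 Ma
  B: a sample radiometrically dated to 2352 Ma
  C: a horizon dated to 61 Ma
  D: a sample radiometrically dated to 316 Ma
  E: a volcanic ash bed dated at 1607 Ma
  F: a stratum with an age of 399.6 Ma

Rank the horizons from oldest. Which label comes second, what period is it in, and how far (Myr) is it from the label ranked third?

E, in the Statherian; 1100.3 million years to A

Larger Ma means older, so oldest first: B 2352 > E 1607 > A 506.7 > F 399.6 > D 316 > C 61.
Counting 2 along gives E (1607 Ma); the excerpt puts that inside the Statherian, 1800–1600 Ma.
Next in line is A (506.7 Ma), and 1607 − 506.7 = 1100.3 Myr.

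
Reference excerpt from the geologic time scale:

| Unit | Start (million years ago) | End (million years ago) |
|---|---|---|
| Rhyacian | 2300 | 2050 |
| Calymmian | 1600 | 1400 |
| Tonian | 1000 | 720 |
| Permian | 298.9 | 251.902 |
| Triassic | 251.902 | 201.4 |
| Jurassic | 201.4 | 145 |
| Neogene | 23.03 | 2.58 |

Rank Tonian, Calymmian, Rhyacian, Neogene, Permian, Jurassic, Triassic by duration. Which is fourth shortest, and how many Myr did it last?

Start − end for each: Tonian 1000 − 720 = 280; Calymmian 1600 − 1400 = 200; Rhyacian 2300 − 2050 = 250; Neogene 23.03 − 2.58 = 20.45; Permian 298.9 − 251.902 = 46.998; Jurassic 201.4 − 145 = 56.4; Triassic 251.902 − 201.4 = 50.502.
Ranking these from shortest: Neogene < Permian < Triassic < Jurassic < Calymmian < Rhyacian < Tonian.
Position 4 in that ranking is Jurassic, which lasted 56.4 Myr.

Jurassic, 56.4 million years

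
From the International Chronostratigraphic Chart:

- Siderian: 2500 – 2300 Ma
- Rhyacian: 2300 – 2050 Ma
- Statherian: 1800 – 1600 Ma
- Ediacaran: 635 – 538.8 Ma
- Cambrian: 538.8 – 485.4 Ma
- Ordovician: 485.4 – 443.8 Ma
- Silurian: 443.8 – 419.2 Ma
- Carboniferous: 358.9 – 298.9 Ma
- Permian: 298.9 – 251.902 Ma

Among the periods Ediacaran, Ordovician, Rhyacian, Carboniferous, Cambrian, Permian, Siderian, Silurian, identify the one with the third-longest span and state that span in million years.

Ediacaran, 96.2 million years

Durations: Ediacaran 96.2; Ordovician 41.6; Rhyacian 250; Carboniferous 60; Cambrian 53.4; Permian 46.998; Siderian 200; Silurian 24.6 Myr.
Sorted longest-first: Rhyacian (250), Siderian (200), Ediacaran (96.2), Carboniferous (60), Cambrian (53.4), Permian (46.998), Ordovician (41.6), Silurian (24.6).
The third longest is Ediacaran at 96.2 Myr.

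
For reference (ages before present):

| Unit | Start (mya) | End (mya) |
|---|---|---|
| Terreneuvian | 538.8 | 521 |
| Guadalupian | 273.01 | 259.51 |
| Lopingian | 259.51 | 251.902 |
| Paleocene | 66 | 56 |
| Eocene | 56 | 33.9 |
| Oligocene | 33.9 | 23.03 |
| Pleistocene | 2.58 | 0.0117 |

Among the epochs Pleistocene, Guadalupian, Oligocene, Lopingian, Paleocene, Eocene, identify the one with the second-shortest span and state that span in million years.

Start − end for each: Pleistocene 2.58 − 0.0117 = 2.5683; Guadalupian 273.01 − 259.51 = 13.5; Oligocene 33.9 − 23.03 = 10.87; Lopingian 259.51 − 251.902 = 7.608; Paleocene 66 − 56 = 10; Eocene 56 − 33.9 = 22.1.
Ranking these from shortest: Pleistocene < Lopingian < Paleocene < Oligocene < Guadalupian < Eocene.
Position 2 in that ranking is Lopingian, which lasted 7.608 Myr.

Lopingian, 7.608 million years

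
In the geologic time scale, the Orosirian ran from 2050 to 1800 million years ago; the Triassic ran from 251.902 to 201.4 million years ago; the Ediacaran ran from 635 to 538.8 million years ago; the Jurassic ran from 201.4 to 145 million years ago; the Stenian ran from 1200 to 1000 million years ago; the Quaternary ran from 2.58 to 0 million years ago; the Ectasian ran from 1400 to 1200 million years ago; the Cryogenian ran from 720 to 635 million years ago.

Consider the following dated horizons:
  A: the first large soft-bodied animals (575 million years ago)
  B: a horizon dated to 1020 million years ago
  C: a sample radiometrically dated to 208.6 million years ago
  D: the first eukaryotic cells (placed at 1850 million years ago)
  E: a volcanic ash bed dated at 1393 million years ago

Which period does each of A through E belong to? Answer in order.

A: 575 Ma lies in 635–538.8 Ma, so Ediacaran.
B: 1020 Ma lies in 1200–1000 Ma, so Stenian.
C: 208.6 Ma lies in 251.902–201.4 Ma, so Triassic.
D: 1850 Ma lies in 2050–1800 Ma, so Orosirian.
E: 1393 Ma lies in 1400–1200 Ma, so Ectasian.

A — Ediacaran; B — Stenian; C — Triassic; D — Orosirian; E — Ectasian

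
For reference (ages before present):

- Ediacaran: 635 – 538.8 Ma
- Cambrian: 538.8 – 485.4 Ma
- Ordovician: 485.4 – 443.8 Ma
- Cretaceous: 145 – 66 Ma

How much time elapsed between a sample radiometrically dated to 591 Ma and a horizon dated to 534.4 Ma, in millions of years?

591 − 534.4 = 56.6 million years.

56.6 million years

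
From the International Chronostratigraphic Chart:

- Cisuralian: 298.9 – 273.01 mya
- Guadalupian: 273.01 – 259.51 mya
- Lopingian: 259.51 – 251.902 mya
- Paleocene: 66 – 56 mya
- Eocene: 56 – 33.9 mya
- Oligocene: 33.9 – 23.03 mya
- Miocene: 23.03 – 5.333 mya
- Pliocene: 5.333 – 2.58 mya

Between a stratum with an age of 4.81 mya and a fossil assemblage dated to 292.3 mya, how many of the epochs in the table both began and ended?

The older date is 292.3 Ma and the younger is 4.81 Ma.
Epochs with start < 292.3 and end > 4.81 Ma: Guadalupian (273.01–259.51), Lopingian (259.51–251.902), Paleocene (66–56), Eocene (56–33.9), Oligocene (33.9–23.03), Miocene (23.03–5.333).
That is 6 complete epochs.

6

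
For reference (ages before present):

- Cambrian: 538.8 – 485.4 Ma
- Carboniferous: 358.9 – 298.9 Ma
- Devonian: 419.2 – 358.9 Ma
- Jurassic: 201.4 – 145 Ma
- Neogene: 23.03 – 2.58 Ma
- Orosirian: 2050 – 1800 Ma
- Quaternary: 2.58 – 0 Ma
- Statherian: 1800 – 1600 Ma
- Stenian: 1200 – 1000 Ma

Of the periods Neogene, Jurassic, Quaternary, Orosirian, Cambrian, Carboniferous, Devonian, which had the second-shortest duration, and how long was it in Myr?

Start − end for each: Neogene 23.03 − 2.58 = 20.45; Jurassic 201.4 − 145 = 56.4; Quaternary 2.58 − 0 = 2.58; Orosirian 2050 − 1800 = 250; Cambrian 538.8 − 485.4 = 53.4; Carboniferous 358.9 − 298.9 = 60; Devonian 419.2 − 358.9 = 60.3.
Ranking these from shortest: Quaternary < Neogene < Cambrian < Jurassic < Carboniferous < Devonian < Orosirian.
Position 2 in that ranking is Neogene, which lasted 20.45 Myr.

Neogene, 20.45 million years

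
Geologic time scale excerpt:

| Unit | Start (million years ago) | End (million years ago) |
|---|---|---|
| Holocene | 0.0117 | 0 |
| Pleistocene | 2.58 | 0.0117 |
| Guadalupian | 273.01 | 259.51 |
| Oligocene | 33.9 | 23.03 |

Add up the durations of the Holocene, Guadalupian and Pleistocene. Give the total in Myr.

16.08 million years

Each duration: Holocene = 0.0117; Guadalupian = 13.5; Pleistocene = 2.5683.
Sum: 0.0117 + 13.5 + 2.5683 = 16.08 Myr.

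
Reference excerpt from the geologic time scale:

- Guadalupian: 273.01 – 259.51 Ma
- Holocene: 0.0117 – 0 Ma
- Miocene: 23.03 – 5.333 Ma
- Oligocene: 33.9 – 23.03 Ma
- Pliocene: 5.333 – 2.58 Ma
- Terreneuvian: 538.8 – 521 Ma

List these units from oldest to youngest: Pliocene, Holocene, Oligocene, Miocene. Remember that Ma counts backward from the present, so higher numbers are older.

Oligocene → Miocene → Pliocene → Holocene

Sorting by start age (descending Ma, since larger Ma = older): Oligocene start 33.9, Miocene start 23.03, Pliocene start 5.333, Holocene start 0.0117.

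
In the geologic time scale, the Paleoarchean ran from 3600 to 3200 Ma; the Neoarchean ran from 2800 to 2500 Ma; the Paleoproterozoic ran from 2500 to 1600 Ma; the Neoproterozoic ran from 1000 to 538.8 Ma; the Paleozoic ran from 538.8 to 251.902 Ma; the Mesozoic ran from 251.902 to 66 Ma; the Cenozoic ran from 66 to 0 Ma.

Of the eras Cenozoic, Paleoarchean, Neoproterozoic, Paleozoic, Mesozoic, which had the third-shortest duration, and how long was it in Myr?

Start − end for each: Cenozoic 66 − 0 = 66; Paleoarchean 3600 − 3200 = 400; Neoproterozoic 1000 − 538.8 = 461.2; Paleozoic 538.8 − 251.902 = 286.898; Mesozoic 251.902 − 66 = 185.902.
Ranking these from shortest: Cenozoic < Mesozoic < Paleozoic < Paleoarchean < Neoproterozoic.
Position 3 in that ranking is Paleozoic, which lasted 286.898 Myr.

Paleozoic, 286.898 million years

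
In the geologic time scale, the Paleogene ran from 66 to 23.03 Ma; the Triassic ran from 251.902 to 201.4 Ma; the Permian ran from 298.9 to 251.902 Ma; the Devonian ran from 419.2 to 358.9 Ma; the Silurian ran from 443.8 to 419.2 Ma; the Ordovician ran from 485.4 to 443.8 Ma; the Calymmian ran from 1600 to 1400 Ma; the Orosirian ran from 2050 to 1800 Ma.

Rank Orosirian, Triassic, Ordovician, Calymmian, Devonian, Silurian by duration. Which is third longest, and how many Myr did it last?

Devonian, 60.3 million years

Start − end for each: Orosirian 2050 − 1800 = 250; Triassic 251.902 − 201.4 = 50.502; Ordovician 485.4 − 443.8 = 41.6; Calymmian 1600 − 1400 = 200; Devonian 419.2 − 358.9 = 60.3; Silurian 443.8 − 419.2 = 24.6.
Ranking these from longest: Orosirian > Calymmian > Devonian > Triassic > Ordovician > Silurian.
Position 3 in that ranking is Devonian, which lasted 60.3 Myr.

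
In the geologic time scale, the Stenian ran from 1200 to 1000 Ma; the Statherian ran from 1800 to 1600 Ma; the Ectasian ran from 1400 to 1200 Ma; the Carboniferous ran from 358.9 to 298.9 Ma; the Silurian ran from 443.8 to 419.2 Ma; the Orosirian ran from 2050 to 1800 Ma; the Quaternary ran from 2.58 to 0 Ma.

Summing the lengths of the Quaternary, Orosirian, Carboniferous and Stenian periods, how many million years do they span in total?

512.58 million years

Each duration: Quaternary = 2.58; Orosirian = 250; Carboniferous = 60; Stenian = 200.
Sum: 2.58 + 250 + 60 + 200 = 512.58 Myr.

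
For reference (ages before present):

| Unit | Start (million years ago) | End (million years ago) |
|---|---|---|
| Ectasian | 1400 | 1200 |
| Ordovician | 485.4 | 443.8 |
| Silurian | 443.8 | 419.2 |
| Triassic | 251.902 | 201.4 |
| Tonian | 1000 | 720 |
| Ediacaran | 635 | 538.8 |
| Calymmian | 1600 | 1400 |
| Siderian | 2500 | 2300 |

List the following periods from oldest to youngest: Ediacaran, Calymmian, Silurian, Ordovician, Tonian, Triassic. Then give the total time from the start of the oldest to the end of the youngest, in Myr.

From the excerpt: Ediacaran 635–538.8; Calymmian 1600–1400; Silurian 443.8–419.2; Ordovician 485.4–443.8; Tonian 1000–720; Triassic 251.902–201.4 (Ma).
Larger Ma is earlier, so the oldest is Calymmian and the youngest is Triassic; oldest to youngest: Calymmian, Tonian, Ediacaran, Ordovician, Silurian, Triassic.
Oldest start 1600 minus youngest end 201.4 gives 1398.6 Myr overall.

Calymmian, Tonian, Ediacaran, Ordovician, Silurian, Triassic; total span 1398.6 Myr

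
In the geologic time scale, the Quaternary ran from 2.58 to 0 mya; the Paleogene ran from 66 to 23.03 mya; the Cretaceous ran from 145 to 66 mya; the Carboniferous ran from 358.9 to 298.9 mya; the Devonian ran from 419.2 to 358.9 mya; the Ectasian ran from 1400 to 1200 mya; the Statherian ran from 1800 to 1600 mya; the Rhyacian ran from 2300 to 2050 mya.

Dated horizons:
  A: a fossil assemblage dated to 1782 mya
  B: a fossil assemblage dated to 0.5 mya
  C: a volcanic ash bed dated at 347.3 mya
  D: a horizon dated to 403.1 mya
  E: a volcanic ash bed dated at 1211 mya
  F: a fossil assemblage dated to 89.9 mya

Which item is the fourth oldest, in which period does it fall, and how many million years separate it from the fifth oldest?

Sorted oldest-first by Ma: A (1782), E (1211), D (403.1), C (347.3), F (89.9), B (0.5).
The fourth oldest is C at 347.3 Ma, which lies in 358.9–298.9 Ma: the Carboniferous.
The fifth oldest is F at 89.9 Ma; separation = |347.3 − 89.9| = 257.4 Myr.

C, in the Carboniferous; 257.4 million years to F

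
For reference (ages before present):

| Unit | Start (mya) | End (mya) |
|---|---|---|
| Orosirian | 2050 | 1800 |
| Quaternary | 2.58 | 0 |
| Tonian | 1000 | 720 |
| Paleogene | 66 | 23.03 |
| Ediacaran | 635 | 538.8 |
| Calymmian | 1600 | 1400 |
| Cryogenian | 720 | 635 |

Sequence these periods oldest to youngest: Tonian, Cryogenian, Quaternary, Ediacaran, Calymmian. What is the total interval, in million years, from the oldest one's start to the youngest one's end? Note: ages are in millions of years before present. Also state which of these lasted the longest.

From the excerpt: Tonian 1000–720; Cryogenian 720–635; Quaternary 2.58–0; Ediacaran 635–538.8; Calymmian 1600–1400 (Ma).
Larger Ma is earlier, so the oldest is Calymmian and the youngest is Quaternary; oldest to youngest: Calymmian, Tonian, Cryogenian, Ediacaran, Quaternary.
Oldest start 1600 minus youngest end 0 gives 1600 Myr overall.
Individual lengths (start − end): Cryogenian 85; Quaternary 2.58; Tonian 280; Ediacaran 96.2; Calymmian 200. The largest is Tonian at 280 Myr.

Calymmian, Tonian, Cryogenian, Ediacaran, Quaternary; total span 1600 Myr; longest is Tonian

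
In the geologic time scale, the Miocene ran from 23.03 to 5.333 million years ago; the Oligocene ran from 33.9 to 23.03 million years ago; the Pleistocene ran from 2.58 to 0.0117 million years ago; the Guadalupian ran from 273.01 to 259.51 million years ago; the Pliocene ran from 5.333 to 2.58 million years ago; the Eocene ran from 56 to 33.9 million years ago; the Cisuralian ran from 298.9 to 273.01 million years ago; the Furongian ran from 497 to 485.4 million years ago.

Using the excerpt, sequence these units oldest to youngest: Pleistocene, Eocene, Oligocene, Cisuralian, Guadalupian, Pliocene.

Cisuralian, then Guadalupian, then Eocene, then Oligocene, then Pliocene, then Pleistocene

Sorting by start age (descending Ma, since larger Ma = older): Cisuralian start 298.9, Guadalupian start 273.01, Eocene start 56, Oligocene start 33.9, Pliocene start 5.333, Pleistocene start 2.58.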